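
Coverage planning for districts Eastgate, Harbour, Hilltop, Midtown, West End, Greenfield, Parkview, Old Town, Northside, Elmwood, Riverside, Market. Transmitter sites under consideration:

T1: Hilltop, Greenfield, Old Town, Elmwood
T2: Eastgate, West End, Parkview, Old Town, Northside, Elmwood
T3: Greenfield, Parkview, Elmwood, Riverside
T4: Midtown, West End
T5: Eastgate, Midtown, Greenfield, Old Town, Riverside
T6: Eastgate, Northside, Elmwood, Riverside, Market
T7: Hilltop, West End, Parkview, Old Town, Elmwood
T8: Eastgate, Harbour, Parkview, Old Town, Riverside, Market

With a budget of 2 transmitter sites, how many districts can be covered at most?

9

Choosing T1, T8 covers {Eastgate, Harbour, Hilltop, Greenfield, Parkview, Old Town, Elmwood, Riverside, Market} — 9 districts.
No choice of 2 transmitter sites does better; here Midtown, West End, Northside are left uncovered.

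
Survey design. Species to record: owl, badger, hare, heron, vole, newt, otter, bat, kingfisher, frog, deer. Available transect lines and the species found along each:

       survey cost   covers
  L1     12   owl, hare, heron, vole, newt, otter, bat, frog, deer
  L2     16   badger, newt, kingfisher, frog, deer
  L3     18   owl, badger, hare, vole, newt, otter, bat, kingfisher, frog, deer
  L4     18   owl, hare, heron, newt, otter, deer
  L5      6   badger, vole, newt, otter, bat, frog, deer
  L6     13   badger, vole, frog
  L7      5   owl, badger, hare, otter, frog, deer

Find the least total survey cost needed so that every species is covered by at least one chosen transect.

28

L1, L2 cover every species at survey cost 12 + 16 = 28.
Any cover uses at least 2 transects; among all covering selections none totals below 28.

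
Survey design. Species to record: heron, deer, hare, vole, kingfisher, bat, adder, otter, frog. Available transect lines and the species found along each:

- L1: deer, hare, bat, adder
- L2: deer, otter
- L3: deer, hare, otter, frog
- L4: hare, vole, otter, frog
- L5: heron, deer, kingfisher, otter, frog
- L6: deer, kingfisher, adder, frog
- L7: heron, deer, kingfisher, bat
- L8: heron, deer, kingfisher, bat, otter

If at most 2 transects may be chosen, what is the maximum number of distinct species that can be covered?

Choosing L1, L5 covers {heron, deer, hare, kingfisher, bat, adder, otter, frog} — 8 species.
No choice of 2 transects does better; here vole is left uncovered.

8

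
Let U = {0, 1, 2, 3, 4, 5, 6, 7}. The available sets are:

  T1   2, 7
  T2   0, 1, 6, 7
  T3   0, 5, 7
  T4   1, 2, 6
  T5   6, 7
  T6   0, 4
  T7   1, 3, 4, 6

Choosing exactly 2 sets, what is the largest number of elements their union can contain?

7

Choosing T3, T7 covers {0, 1, 3, 4, 5, 6, 7} — 7 elements.
No choice of 2 sets does better; here 2 is left uncovered.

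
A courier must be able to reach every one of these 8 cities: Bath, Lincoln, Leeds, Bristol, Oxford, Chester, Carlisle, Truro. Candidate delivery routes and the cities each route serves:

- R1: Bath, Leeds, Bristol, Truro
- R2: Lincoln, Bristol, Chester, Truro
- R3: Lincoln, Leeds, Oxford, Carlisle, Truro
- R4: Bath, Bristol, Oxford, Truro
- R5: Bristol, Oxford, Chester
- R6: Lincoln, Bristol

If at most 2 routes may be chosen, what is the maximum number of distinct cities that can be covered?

7

Choosing R1, R3 covers {Bath, Lincoln, Leeds, Bristol, Oxford, Carlisle, Truro} — 7 cities.
No choice of 2 routes does better; here Chester is left uncovered.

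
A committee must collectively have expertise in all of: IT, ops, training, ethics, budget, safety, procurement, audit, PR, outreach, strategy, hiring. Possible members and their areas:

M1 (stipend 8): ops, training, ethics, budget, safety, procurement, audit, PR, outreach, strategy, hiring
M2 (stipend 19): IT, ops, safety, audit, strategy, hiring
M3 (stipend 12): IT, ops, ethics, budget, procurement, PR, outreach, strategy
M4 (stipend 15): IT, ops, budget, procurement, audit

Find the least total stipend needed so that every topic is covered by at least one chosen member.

M1, M3 cover every topic at stipend 8 + 12 = 20.
Any cover uses at least 2 members; among all covering selections none totals below 20.

20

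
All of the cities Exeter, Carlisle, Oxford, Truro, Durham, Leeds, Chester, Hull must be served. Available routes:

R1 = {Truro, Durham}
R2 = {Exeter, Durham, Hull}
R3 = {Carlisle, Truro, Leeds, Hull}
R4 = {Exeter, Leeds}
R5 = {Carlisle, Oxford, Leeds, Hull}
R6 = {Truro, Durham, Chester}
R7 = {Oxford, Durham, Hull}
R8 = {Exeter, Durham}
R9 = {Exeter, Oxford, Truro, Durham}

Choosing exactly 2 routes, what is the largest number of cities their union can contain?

7

Choosing R3, R9 covers {Exeter, Carlisle, Oxford, Truro, Durham, Leeds, Hull} — 7 cities.
No choice of 2 routes does better; here Chester is left uncovered.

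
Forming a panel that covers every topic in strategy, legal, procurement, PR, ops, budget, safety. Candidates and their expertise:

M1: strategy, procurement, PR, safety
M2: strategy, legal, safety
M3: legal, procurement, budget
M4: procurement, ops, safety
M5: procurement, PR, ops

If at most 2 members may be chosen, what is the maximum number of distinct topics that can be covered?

6

Choosing M1, M3 covers {strategy, legal, procurement, PR, budget, safety} — 6 topics.
No choice of 2 members does better; here ops is left uncovered.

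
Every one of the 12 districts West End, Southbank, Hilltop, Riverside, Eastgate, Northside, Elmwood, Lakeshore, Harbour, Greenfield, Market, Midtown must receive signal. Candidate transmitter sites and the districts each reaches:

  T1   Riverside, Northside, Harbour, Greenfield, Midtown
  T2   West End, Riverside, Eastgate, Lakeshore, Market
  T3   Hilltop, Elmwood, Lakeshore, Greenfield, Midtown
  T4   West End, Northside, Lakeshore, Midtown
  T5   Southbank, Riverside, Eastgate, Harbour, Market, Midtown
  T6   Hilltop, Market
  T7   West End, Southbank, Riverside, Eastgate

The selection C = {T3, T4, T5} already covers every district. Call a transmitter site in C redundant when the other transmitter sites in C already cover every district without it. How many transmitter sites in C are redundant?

Drop T3: Hilltop, Elmwood, Greenfield uncovered — not redundant.
Drop T4: West End, Northside uncovered — not redundant.
Drop T5: Southbank, Riverside, Eastgate, Harbour, … uncovered — not redundant.
None of the transmitter sites in C is redundant.

0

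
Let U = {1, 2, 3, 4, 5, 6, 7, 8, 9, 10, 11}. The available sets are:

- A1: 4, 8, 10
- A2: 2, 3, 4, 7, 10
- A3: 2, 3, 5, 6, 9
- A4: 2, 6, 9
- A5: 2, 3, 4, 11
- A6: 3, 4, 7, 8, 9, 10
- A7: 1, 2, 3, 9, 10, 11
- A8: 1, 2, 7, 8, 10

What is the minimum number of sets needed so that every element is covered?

A3, A5, A8 together cover {1, 2, 3, 4, 5, 6, 7, 8, 9, 10, 11} — every element.
No 2 of the 8 sets cover everything (all 28 pairs fall short), so 3 is minimum.

3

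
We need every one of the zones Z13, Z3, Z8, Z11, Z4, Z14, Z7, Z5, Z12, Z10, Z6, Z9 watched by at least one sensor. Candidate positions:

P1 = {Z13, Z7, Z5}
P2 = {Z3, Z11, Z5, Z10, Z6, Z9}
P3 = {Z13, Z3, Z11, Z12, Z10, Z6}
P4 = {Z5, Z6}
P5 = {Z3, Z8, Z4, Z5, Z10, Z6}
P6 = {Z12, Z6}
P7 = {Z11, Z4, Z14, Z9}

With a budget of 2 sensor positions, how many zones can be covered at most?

Choosing P3, P5 covers {Z13, Z3, Z8, Z11, Z4, Z5, Z12, Z10, Z6} — 9 zones.
No choice of 2 sensor positions does better; here Z14, Z7, Z9 are left uncovered.

9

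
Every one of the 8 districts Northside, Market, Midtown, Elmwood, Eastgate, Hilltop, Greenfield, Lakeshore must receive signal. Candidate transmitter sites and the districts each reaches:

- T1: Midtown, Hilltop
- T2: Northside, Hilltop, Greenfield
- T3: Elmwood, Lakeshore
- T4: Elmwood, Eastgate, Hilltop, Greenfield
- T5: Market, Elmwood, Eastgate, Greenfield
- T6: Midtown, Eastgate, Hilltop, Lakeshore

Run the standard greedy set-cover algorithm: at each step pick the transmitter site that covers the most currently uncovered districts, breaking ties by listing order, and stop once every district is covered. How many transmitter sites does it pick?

Pick 1: T4 covers 4 new districts (Elmwood, Eastgate, Hilltop, Greenfield).
Pick 2: T6 covers 2 new districts (Midtown, Lakeshore).
Pick 3: T2 covers 1 new districts (Northside).
Pick 4: T5 covers 1 new districts (Market).
Greedy uses 4 transmitter sites. (The true minimum is 3.)

4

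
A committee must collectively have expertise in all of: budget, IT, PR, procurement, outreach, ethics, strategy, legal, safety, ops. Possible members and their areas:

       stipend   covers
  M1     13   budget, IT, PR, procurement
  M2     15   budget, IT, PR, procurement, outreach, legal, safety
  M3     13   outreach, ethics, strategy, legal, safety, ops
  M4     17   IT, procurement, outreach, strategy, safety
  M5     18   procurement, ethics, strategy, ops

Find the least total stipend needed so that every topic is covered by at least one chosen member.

26

M1, M3 cover every topic at stipend 13 + 13 = 26.
Any cover uses at least 2 members; among all covering selections none totals below 26.
Greedy by coverage-per-stipend would pick M2, M3 for 28 — worse than the optimum 26.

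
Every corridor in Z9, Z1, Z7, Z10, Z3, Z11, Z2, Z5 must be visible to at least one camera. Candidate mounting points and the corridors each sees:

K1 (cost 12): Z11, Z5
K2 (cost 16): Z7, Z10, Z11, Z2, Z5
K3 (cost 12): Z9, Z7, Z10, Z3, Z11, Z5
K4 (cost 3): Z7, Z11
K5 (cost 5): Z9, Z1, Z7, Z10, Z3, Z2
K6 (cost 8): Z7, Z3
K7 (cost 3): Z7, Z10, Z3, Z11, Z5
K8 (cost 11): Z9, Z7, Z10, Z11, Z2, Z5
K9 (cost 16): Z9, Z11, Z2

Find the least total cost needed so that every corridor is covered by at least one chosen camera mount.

8

K5, K7 cover every corridor at cost 5 + 3 = 8.
Any cover uses at least 2 camera mounts; among all covering selections none totals below 8.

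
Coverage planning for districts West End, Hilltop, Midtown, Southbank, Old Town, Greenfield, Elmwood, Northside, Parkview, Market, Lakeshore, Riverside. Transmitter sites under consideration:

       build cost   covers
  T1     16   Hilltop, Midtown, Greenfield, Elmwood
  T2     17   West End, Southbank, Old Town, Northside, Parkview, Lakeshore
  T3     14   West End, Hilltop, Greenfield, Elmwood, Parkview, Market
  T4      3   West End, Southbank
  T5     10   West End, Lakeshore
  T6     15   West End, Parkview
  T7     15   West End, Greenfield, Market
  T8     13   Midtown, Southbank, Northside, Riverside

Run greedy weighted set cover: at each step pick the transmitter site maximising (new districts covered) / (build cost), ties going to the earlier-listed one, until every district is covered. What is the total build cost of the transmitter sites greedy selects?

47

Pick 1: T4 adds 2 new (West End, Southbank) at build cost 3 (ratio 2/3).
Pick 2: T3 adds 5 new (Hilltop, Greenfield, Elmwood, Parkview, Market) at build cost 14 (ratio 5/14).
Pick 3: T8 adds 3 new (Midtown, Northside, Riverside) at build cost 13 (ratio 3/13).
Pick 4: T2 adds 2 new (Old Town, Lakeshore) at build cost 17 (ratio 2/17).
Greedy total build cost: 3 + 14 + 13 + 17 = 47. (The true optimum is 44, so greedy overshoots here.)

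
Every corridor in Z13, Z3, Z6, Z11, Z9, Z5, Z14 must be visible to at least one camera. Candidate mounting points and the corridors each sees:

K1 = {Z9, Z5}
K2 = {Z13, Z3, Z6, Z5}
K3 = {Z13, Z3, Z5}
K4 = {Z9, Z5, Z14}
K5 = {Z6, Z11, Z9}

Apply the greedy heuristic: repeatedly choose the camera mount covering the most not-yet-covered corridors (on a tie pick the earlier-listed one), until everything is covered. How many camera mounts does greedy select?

3

Pick 1: K2 covers 4 new corridors (Z13, Z3, Z6, Z5).
Pick 2: K4 covers 2 new corridors (Z9, Z14).
Pick 3: K5 covers 1 new corridors (Z11).
Greedy uses 3 camera mounts.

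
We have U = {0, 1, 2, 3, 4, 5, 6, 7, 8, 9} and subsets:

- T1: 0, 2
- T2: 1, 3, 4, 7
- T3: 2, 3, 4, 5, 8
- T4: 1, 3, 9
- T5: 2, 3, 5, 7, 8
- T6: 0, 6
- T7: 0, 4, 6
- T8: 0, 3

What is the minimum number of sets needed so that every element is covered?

3

T4, T5, T7 together cover {0, 1, 2, 3, 4, 5, 6, 7, 8, 9} — every element.
No 2 of the 8 sets cover everything (all 28 pairs fall short), so 3 is minimum.
Greedy (largest uncovered first) would take T3, T2, T6, T4 — 4 sets — but 3 suffice.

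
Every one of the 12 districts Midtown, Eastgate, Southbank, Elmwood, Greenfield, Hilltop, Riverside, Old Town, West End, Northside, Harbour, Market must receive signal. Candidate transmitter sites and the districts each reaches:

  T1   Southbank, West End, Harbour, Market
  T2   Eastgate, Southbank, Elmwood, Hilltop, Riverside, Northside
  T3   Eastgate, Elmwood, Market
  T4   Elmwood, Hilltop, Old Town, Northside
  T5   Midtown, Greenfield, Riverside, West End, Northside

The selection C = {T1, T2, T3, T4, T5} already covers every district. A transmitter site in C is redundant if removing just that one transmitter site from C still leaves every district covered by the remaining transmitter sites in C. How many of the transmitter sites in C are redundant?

2

Drop T1: Harbour uncovered — not redundant.
Drop T2: the rest still cover every district — redundant.
Drop T3: the rest still cover every district — redundant.
Drop T4: Old Town uncovered — not redundant.
Drop T5: Midtown, Greenfield uncovered — not redundant.
2 redundant: T2, T3.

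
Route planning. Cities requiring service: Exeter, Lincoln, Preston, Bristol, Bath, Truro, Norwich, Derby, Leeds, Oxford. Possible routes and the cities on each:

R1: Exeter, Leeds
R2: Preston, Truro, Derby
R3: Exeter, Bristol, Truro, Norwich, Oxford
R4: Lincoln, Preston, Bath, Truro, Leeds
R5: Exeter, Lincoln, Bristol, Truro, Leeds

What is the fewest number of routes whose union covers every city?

R2, R3, R4 together cover {Exeter, Lincoln, Preston, Bristol, Bath, Truro, Norwich, Derby, Leeds, Oxford} — every city.
No 2 of the 5 routes cover everything (all 10 pairs fall short), so 3 is minimum.

3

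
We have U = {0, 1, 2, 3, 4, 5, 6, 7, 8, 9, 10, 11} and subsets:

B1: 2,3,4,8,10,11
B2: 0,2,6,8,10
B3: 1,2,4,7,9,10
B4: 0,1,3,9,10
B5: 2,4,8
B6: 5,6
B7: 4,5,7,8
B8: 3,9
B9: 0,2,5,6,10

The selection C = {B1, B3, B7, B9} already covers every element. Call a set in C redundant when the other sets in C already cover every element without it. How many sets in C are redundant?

1

Drop B1: 3, 11 uncovered — not redundant.
Drop B3: 1, 9 uncovered — not redundant.
Drop B7: the rest still cover every element — redundant.
Drop B9: 0, 6 uncovered — not redundant.
1 redundant: B7.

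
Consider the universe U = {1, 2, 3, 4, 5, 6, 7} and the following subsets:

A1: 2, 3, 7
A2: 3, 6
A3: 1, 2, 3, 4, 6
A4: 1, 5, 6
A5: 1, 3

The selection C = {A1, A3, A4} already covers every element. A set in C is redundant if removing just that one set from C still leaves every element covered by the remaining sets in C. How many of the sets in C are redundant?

Drop A1: 7 uncovered — not redundant.
Drop A3: 4 uncovered — not redundant.
Drop A4: 5 uncovered — not redundant.
None of the sets in C is redundant.

0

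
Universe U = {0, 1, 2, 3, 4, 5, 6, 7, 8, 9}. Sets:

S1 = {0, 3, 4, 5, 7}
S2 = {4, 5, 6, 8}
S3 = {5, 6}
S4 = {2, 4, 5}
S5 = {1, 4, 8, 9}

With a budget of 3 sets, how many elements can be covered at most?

9

Choosing S1, S2, S5 covers {0, 1, 3, 4, 5, 6, 7, 8, 9} — 9 elements.
No choice of 3 sets does better; here 2 is left uncovered.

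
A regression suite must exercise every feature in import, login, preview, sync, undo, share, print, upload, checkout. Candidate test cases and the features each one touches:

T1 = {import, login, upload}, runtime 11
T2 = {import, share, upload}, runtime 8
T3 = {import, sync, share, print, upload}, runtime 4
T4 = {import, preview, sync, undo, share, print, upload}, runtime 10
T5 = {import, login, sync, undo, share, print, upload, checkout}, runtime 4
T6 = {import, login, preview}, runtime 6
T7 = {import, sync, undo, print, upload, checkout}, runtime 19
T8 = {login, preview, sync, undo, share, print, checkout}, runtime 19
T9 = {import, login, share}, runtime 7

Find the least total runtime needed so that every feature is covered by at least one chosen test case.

T5, T6 cover every feature at runtime 4 + 6 = 10.
Any cover uses at least 2 test cases; among all covering selections none totals below 10.

10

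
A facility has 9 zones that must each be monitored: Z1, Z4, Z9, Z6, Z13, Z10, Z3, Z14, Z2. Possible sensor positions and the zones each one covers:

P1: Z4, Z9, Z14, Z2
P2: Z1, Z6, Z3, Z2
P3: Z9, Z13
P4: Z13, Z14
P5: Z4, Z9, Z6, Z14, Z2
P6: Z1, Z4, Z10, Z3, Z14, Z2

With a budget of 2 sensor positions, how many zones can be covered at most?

Choosing P3, P6 covers {Z1, Z4, Z9, Z13, Z10, Z3, Z14, Z2} — 8 zones.
No choice of 2 sensor positions does better; here Z6 is left uncovered.

8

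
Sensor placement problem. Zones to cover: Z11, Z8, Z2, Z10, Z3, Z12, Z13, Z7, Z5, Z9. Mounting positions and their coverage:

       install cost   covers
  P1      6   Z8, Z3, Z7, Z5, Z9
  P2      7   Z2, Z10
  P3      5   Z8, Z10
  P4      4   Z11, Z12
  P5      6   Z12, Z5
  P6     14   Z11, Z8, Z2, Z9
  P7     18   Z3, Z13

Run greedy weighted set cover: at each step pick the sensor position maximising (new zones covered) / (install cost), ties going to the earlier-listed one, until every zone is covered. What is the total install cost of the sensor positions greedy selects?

35

Pick 1: P1 adds 5 new (Z8, Z3, Z7, Z5, Z9) at install cost 6 (ratio 5/6).
Pick 2: P4 adds 2 new (Z11, Z12) at install cost 4 (ratio 2/4).
Pick 3: P2 adds 2 new (Z2, Z10) at install cost 7 (ratio 2/7).
Pick 4: P7 adds 1 new (Z13) at install cost 18 (ratio 1/18).
Greedy total install cost: 6 + 4 + 7 + 18 = 35.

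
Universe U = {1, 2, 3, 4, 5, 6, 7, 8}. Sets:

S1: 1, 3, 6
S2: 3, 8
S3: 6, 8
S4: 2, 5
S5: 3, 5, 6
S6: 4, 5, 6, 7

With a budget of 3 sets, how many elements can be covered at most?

7

Choosing S1, S2, S6 covers {1, 3, 4, 5, 6, 7, 8} — 7 elements.
No choice of 3 sets does better; here 2 is left uncovered.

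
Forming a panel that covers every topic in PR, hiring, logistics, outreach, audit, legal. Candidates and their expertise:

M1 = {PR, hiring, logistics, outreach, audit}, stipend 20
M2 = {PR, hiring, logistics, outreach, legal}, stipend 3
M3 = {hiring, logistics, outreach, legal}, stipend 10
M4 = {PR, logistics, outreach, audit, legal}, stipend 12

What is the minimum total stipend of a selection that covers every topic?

M2, M4 cover every topic at stipend 3 + 12 = 15.
Any cover uses at least 2 members; among all covering selections none totals below 15.

15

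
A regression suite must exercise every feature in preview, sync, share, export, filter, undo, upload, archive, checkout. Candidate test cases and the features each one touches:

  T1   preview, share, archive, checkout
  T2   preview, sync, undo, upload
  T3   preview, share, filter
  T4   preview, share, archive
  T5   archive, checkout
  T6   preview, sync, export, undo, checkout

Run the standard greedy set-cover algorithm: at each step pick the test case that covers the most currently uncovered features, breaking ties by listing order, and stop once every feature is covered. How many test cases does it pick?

Pick 1: T6 covers 5 new features (preview, sync, export, undo, checkout).
Pick 2: T1 covers 2 new features (share, archive).
Pick 3: T2 covers 1 new features (upload).
Pick 4: T3 covers 1 new features (filter).
Greedy uses 4 test cases.

4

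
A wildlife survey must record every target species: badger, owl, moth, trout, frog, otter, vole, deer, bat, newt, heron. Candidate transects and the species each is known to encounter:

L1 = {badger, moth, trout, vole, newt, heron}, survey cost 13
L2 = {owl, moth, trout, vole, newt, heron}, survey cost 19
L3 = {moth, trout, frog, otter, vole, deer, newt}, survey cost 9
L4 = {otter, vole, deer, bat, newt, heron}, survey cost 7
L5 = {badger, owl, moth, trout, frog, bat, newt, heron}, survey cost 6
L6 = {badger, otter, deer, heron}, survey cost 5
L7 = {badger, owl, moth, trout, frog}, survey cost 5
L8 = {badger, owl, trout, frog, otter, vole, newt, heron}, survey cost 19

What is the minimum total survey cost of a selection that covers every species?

L4, L7 cover every species at survey cost 7 + 5 = 12.
Any cover uses at least 2 transects; among all covering selections none totals below 12.

12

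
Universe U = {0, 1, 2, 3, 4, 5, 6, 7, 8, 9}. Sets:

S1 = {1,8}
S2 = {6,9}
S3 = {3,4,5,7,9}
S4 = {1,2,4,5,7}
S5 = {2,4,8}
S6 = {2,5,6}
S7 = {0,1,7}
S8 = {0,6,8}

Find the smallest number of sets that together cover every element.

3

S3, S4, S8 together cover {0, 1, 2, 3, 4, 5, 6, 7, 8, 9} — every element.
No 2 of the 8 sets cover everything (all 28 pairs fall short), so 3 is minimum.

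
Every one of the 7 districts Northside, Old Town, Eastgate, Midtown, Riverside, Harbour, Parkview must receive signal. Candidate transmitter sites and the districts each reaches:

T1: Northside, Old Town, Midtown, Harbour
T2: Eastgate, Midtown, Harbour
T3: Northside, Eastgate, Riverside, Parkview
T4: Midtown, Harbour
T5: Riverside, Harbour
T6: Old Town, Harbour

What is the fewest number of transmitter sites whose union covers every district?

2

T1, T3 together cover {Northside, Old Town, Eastgate, Midtown, Riverside, Harbour, Parkview} — every district.
No single transmitter site contains all 7 districts, so 2 is optimal.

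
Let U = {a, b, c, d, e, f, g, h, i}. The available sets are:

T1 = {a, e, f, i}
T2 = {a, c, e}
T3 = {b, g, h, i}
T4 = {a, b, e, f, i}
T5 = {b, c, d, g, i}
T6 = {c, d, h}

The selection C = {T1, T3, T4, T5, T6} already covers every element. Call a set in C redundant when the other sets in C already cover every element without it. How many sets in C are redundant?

Drop T1: the rest still cover every element — redundant.
Drop T3: the rest still cover every element — redundant.
Drop T4: the rest still cover every element — redundant.
Drop T5: the rest still cover every element — redundant.
Drop T6: the rest still cover every element — redundant.
5 redundant: T1, T3, T4, T5, T6.

5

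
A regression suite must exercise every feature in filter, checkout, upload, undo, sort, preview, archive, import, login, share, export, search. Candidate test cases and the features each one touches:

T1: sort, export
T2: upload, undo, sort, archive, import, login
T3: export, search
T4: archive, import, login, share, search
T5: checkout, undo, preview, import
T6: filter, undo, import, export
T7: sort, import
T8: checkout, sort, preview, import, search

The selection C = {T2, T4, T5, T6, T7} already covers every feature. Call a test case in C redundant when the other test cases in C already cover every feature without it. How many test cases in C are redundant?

Drop T2: upload uncovered — not redundant.
Drop T4: share, search uncovered — not redundant.
Drop T5: checkout, preview uncovered — not redundant.
Drop T6: filter, export uncovered — not redundant.
Drop T7: the rest still cover every feature — redundant.
1 redundant: T7.

1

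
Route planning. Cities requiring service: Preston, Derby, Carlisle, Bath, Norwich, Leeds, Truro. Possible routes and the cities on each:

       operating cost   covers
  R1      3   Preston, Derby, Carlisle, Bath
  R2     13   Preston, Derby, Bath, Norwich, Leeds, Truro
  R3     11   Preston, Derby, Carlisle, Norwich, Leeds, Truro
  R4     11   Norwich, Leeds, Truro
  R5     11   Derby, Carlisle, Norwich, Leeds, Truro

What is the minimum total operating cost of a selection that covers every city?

14

R1, R3 cover every city at operating cost 3 + 11 = 14.
Any cover uses at least 2 routes; among all covering selections none totals below 14.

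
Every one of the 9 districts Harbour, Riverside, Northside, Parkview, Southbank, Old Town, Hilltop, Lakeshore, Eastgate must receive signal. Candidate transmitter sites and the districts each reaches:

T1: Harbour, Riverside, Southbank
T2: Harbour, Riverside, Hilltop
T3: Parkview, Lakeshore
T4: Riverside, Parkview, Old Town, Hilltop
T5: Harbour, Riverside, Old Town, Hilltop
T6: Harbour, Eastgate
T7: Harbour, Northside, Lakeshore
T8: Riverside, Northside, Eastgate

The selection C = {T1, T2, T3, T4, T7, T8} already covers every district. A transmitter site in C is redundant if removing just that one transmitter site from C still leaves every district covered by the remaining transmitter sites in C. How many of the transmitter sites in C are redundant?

3

Drop T1: Southbank uncovered — not redundant.
Drop T2: the rest still cover every district — redundant.
Drop T3: the rest still cover every district — redundant.
Drop T4: Old Town uncovered — not redundant.
Drop T7: the rest still cover every district — redundant.
Drop T8: Eastgate uncovered — not redundant.
3 redundant: T2, T3, T7.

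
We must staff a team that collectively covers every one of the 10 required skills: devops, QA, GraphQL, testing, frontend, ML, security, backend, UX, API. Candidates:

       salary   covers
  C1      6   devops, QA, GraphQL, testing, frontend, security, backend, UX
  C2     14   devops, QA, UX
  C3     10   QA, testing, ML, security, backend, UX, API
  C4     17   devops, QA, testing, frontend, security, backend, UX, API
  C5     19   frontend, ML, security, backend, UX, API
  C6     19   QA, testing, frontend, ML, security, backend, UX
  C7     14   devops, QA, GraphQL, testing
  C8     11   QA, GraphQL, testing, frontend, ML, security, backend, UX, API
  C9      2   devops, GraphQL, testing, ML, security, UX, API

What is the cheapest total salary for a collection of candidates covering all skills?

8

C1, C9 cover every skill at salary 6 + 2 = 8.
Any cover uses at least 2 candidates; among all covering selections none totals below 8.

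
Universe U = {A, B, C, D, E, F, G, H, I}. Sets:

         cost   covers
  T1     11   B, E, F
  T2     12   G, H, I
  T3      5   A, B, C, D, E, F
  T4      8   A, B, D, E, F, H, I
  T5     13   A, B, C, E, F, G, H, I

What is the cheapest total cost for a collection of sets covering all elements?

T2, T3 cover every element at cost 12 + 5 = 17.
Any cover uses at least 2 sets; among all covering selections none totals below 17.

17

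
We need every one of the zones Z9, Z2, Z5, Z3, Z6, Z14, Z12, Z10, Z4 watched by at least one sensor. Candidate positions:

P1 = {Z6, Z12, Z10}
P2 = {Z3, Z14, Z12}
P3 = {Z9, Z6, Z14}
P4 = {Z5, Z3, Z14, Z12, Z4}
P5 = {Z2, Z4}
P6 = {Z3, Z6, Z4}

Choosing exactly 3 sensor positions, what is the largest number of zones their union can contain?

8

Choosing P1, P3, P4 covers {Z9, Z5, Z3, Z6, Z14, Z12, Z10, Z4} — 8 zones.
No choice of 3 sensor positions does better; here Z2 is left uncovered.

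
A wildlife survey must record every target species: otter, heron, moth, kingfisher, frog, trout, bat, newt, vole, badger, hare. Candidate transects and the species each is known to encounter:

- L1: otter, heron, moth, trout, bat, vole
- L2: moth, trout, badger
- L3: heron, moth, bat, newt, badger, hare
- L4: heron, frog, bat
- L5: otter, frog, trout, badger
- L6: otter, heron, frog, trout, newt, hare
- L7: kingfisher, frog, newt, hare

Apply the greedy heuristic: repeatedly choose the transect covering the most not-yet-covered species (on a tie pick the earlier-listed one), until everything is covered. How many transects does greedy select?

3

Pick 1: L1 covers 6 new species (otter, heron, moth, trout, bat, vole).
Pick 2: L7 covers 4 new species (kingfisher, frog, newt, hare).
Pick 3: L2 covers 1 new species (badger).
Greedy uses 3 transects.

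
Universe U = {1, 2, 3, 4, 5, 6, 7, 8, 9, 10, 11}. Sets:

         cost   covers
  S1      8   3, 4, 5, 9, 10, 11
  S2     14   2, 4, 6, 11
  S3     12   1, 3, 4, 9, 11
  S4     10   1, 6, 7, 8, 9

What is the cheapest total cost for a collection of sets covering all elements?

S1, S2, S4 cover every element at cost 8 + 14 + 10 = 32.
Any cover uses at least 3 sets; among all covering selections none totals below 32.

32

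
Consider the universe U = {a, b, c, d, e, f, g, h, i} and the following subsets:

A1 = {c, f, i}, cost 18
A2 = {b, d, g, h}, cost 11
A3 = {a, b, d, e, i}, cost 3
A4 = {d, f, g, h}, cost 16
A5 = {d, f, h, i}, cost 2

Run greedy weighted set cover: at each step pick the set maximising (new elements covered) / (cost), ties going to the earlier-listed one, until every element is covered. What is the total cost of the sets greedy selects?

34

Pick 1: A5 adds 4 new (d, f, h, i) at cost 2 (ratio 4/2).
Pick 2: A3 adds 3 new (a, b, e) at cost 3 (ratio 3/3).
Pick 3: A2 adds 1 new (g) at cost 11 (ratio 1/11).
Pick 4: A1 adds 1 new (c) at cost 18 (ratio 1/18).
Greedy total cost: 2 + 3 + 11 + 18 = 34. (The true optimum is 32, so greedy overshoots here.)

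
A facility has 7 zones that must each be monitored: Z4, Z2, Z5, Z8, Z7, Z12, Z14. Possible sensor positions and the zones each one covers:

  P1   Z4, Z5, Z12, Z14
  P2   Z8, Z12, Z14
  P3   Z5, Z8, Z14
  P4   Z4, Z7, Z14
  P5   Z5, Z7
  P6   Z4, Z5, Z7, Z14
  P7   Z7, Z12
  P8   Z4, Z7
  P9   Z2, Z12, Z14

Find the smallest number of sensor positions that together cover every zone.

P2, P6, P9 together cover {Z4, Z2, Z5, Z8, Z7, Z12, Z14} — every zone.
No 2 of the 9 sensor positions cover everything (all 36 pairs fall short), so 3 is minimum.
Greedy (largest uncovered first) would take P1, P2, P4, P9 — 4 sensor positions — but 3 suffice.

3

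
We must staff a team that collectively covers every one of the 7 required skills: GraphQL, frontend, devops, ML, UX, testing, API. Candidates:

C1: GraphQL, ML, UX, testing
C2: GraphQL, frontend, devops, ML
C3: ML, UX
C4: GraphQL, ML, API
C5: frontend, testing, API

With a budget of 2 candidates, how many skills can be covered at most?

Choosing C1, C2 covers {GraphQL, frontend, devops, ML, UX, testing} — 6 skills.
No choice of 2 candidates does better; here API is left uncovered.

6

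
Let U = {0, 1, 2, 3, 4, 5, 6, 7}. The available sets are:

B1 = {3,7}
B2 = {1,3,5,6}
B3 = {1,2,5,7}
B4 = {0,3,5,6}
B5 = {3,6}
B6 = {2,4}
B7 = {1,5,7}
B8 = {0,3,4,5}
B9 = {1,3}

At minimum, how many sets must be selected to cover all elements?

3

B2, B3, B8 together cover {0, 1, 2, 3, 4, 5, 6, 7} — every element.
No 2 of the 9 sets cover everything (all 36 pairs fall short), so 3 is minimum.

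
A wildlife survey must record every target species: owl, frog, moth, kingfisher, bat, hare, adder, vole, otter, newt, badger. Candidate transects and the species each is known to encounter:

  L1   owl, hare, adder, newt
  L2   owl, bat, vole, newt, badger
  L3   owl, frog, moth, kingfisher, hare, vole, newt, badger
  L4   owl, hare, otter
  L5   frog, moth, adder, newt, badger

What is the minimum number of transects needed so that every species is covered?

4

L1, L2, L3, L4 together cover {owl, frog, moth, kingfisher, bat, hare, adder, vole, otter, newt, badger} — every species.
No 3 of the 5 transects cover everything (all 10 triples fall short), so 4 is minimum.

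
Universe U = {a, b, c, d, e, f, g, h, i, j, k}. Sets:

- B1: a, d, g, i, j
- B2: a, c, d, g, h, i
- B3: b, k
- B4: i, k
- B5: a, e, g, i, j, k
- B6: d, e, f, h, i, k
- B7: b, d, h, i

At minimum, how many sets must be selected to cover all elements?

4

B1, B2, B3, B6 together cover {a, b, c, d, e, f, g, h, i, j, k} — every element.
No 3 of the 7 sets cover everything (all 35 triples fall short), so 4 is minimum.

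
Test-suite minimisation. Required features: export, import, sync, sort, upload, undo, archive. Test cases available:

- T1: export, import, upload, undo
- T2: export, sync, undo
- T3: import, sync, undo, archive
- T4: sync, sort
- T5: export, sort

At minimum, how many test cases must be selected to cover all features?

3

T1, T3, T4 together cover {export, import, sync, sort, upload, undo, archive} — every feature.
No 2 of the 5 test cases cover everything (all 10 pairs fall short), so 3 is minimum.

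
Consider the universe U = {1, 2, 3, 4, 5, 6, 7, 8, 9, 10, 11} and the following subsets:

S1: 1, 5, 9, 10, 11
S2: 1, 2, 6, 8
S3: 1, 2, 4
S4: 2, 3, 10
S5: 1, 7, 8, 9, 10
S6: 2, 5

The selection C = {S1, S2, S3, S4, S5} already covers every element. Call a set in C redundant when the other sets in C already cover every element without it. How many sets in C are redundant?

Drop S1: 5, 11 uncovered — not redundant.
Drop S2: 6 uncovered — not redundant.
Drop S3: 4 uncovered — not redundant.
Drop S4: 3 uncovered — not redundant.
Drop S5: 7 uncovered — not redundant.
None of the sets in C is redundant.

0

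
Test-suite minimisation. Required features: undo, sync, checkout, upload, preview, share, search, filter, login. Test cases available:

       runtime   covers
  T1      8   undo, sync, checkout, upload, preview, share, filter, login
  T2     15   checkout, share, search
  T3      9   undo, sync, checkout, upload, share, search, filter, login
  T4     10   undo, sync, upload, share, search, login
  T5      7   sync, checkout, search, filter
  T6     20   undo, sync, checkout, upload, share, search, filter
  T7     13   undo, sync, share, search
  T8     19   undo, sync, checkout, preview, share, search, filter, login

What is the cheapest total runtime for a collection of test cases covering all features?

15

T1, T5 cover every feature at runtime 8 + 7 = 15.
Any cover uses at least 2 test cases; among all covering selections none totals below 15.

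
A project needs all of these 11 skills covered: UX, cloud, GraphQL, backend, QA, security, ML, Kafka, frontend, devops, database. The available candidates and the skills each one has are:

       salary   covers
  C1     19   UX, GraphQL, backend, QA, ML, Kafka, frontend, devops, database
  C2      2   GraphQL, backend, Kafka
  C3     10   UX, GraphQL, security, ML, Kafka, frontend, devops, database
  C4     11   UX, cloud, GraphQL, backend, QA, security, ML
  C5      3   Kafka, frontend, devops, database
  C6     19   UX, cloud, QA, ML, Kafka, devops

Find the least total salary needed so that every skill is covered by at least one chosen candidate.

C4, C5 cover every skill at salary 11 + 3 = 14.
Any cover uses at least 2 candidates; among all covering selections none totals below 14.

14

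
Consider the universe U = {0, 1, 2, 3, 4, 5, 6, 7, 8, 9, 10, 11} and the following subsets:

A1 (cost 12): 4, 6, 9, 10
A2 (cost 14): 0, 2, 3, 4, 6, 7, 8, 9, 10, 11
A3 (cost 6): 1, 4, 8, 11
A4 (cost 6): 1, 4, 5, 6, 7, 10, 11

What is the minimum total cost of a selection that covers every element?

20

A2, A4 cover every element at cost 14 + 6 = 20.
Any cover uses at least 2 sets; among all covering selections none totals below 20.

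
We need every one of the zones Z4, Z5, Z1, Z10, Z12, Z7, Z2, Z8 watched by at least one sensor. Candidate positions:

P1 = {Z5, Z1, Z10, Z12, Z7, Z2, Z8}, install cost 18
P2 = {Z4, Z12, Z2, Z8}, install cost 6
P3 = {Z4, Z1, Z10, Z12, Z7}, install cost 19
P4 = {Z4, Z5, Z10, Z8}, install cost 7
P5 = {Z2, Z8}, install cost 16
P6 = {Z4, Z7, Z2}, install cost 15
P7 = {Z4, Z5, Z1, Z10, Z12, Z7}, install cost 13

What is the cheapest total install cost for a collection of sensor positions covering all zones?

19

P2, P7 cover every zone at install cost 6 + 13 = 19.
Any cover uses at least 2 sensor positions; among all covering selections none totals below 19.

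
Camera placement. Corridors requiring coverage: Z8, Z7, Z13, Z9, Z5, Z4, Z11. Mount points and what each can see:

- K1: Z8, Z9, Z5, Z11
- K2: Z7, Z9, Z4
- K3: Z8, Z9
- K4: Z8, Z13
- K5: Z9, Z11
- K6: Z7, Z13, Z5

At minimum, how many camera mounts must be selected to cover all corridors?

3

K1, K2, K4 together cover {Z8, Z7, Z13, Z9, Z5, Z4, Z11} — every corridor.
No 2 of the 6 camera mounts cover everything (all 15 pairs fall short), so 3 is minimum.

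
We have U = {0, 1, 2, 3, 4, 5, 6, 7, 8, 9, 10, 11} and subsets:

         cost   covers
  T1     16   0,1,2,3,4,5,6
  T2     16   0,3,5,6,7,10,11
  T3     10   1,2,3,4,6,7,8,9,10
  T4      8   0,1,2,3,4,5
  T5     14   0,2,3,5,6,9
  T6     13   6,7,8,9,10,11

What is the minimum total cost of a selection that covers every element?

T4, T6 cover every element at cost 8 + 13 = 21.
Any cover uses at least 2 sets; among all covering selections none totals below 21.

21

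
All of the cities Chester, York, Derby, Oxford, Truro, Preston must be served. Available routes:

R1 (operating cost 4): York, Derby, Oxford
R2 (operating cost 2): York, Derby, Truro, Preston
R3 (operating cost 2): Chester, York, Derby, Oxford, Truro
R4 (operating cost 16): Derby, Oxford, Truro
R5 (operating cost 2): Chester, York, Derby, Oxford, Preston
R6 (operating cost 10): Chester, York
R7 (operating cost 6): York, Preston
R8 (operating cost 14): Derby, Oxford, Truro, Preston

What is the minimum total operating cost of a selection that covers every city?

R2, R3 cover every city at operating cost 2 + 2 = 4.
Any cover uses at least 2 routes; among all covering selections none totals below 4.

4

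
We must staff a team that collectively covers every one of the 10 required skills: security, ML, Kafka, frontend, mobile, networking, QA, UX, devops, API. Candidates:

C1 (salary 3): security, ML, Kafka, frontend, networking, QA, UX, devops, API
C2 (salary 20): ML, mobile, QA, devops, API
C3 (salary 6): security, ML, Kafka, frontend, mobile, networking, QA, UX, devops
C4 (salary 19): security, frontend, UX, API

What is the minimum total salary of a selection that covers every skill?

9

C1, C3 cover every skill at salary 3 + 6 = 9.
Any cover uses at least 2 candidates; among all covering selections none totals below 9.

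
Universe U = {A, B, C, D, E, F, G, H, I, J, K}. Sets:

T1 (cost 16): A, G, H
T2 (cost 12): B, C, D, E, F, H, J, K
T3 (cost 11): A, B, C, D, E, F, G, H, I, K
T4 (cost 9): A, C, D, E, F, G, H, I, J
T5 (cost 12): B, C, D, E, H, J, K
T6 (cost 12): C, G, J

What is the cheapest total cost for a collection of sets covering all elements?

20

T3, T4 cover every element at cost 11 + 9 = 20.
Any cover uses at least 2 sets; among all covering selections none totals below 20.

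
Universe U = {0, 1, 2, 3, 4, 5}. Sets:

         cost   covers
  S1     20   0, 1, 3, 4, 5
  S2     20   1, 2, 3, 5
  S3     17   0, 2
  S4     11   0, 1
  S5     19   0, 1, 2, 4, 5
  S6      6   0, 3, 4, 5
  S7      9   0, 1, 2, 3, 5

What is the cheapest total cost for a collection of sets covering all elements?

15

S6, S7 cover every element at cost 6 + 9 = 15.
Any cover uses at least 2 sets; among all covering selections none totals below 15.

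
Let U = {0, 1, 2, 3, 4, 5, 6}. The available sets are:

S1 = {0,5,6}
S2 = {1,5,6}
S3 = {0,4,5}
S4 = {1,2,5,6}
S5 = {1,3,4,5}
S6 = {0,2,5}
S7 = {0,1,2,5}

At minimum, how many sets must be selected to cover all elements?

S1, S4, S5 together cover {0, 1, 2, 3, 4, 5, 6} — every element.
No 2 of the 7 sets cover everything (all 21 pairs fall short), so 3 is minimum.

3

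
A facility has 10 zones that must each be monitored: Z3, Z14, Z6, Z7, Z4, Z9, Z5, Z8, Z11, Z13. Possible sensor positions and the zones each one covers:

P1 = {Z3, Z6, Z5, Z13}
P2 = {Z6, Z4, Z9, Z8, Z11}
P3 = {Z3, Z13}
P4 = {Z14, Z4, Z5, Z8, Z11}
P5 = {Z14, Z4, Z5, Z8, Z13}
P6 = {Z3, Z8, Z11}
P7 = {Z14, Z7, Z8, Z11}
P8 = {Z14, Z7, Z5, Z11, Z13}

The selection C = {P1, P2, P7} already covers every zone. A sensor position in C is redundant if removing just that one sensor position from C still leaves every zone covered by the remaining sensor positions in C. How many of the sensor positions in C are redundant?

Drop P1: Z3, Z5, Z13 uncovered — not redundant.
Drop P2: Z4, Z9 uncovered — not redundant.
Drop P7: Z14, Z7 uncovered — not redundant.
None of the sensor positions in C is redundant.

0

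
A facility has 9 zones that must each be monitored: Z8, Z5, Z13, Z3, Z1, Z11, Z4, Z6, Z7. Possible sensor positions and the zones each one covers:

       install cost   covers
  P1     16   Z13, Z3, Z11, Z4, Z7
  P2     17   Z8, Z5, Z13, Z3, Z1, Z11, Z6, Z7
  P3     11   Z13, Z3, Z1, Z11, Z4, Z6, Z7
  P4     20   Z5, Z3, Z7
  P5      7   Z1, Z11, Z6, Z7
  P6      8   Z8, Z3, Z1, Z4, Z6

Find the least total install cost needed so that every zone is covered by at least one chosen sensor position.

P2, P6 cover every zone at install cost 17 + 8 = 25.
Any cover uses at least 2 sensor positions; among all covering selections none totals below 25.

25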